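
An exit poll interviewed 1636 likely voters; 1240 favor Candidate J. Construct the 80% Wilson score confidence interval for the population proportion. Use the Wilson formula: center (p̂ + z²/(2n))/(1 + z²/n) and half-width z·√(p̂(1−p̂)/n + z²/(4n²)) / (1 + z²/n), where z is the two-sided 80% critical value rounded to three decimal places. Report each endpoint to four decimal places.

Here p̂ = 1240/1636 = 0.75795 and z = 1.282 (z² = 1.643524).
1 + z²/n = 1.001005.
Adjusted center: (0.75795 + z²/(2n))/1.001005 = 0.75769.
Radicand: p̂(1−p̂)/n + z²/(4n²) = 0.000112142 + 0.000000154 = 0.000112296.
Half-width = z·√(radicand)/denom = 1.282·0.010597/1.001005 = 0.01357.
CI: 0.75769 ± 0.01357 = (0.7441, 0.7713).

(0.7441, 0.7713)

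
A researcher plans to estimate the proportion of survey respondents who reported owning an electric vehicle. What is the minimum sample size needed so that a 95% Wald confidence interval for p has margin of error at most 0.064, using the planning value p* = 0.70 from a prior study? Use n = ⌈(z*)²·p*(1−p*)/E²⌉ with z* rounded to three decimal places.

For 95% confidence, z* = 1.960.
p*(1−p*) = 0.2100.
(z*)²·p*(1−p*)/E² = 3.841600·0.2100/0.004096 = 196.957.
⌈196.957⌉ = 197.

n = 197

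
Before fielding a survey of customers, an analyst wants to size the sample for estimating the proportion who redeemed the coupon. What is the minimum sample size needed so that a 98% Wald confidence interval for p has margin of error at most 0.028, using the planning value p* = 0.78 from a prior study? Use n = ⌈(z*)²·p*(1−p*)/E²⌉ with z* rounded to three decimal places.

n = 1185

The 98% critical value is z* = 2.326.
p*(1−p*) = 0.1716.
(z*)²·p*(1−p*)/E² = 5.410276·0.1716/0.000784 = 1184.188.
⌈1184.188⌉ = 1185.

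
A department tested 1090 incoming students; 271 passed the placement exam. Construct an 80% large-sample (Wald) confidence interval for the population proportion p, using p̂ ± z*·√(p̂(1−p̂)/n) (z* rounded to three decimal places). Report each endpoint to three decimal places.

p̂ = 271/1090 = 0.24862.
SE = √(p̂(1−p̂)/n) = √(0.186810/1090) = 0.013091.
The 80% critical value is z* = 1.282.
Margin of error: 1.282 × 0.013091 = 0.01678.
CI: 0.24862 ± 0.01678 = (0.232, 0.265).

(0.232, 0.265)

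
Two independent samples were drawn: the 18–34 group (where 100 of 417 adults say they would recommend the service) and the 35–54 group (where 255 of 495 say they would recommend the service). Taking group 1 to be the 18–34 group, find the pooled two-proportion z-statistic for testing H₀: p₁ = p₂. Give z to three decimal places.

p̂₁ = 100/417 = 0.23981, p̂₂ = 255/495 = 0.51515.
Pooling: p̂ = 355/912 = 0.38925.
SE = √[p̂(1−p̂)(1/n₁+1/n₂)] = √[0.38925·0.61075·(1/417+1/495)] ≈ 0.032410.
z = (p̂₁ − p̂₂)/SE = (0.23981 − 0.51515)/0.032410 = -0.27534/0.032410 = -8.496.

z = -8.496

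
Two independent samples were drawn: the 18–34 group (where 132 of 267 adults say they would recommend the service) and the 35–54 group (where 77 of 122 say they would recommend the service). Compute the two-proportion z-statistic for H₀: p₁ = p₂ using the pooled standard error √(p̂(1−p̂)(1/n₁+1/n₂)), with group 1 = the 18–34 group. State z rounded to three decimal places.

z = -2.510

Sample proportions: p̂₁ = 132/267 = 0.49438 and p̂₂ = 77/122 = 0.63115.
Pooling: p̂ = 209/389 = 0.53728.
SE = √[p̂(1−p̂)(1/n₁+1/n₂)] = √[0.53728·0.46272·(1/267+1/122)] ≈ 0.054488.
z = -0.13677/0.054488 = -2.510.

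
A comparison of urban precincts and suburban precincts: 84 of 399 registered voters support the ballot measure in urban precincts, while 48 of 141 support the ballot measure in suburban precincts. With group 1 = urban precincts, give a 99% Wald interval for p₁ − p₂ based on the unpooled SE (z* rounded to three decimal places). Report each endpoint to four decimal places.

p̂₁ = 84/399 = 0.21053, p̂₂ = 48/141 = 0.34043; p̂₁ − p̂₂ = -0.12990.
SE = √(0.000416554 + 0.001592454) = √0.002009008 = 0.044822.
z* = 2.576 at the 99% level. Margin of error = 0.11546.
Interval: -0.12990 ± 0.11546 → (-0.2454, -0.0144).

(-0.2454, -0.0144)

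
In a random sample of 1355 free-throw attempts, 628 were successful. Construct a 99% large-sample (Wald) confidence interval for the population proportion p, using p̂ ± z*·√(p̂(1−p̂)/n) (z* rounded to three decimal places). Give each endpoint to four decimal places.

(0.4286, 0.4984)

p̂ = 628/1355 = 0.46347.
Standard error of p̂: √(0.248665/1355) = √0.000183517 = 0.013547.
z* = 2.576 at the 99% level.
Margin of error: 2.576 × 0.013547 = 0.03490.
So the interval runs from 0.4286 to 0.4984.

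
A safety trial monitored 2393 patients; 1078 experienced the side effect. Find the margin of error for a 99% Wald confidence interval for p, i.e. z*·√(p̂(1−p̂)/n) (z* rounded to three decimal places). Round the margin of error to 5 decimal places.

p̂ = 1078/2393 = 0.45048.
Standard error of p̂: √(0.247548/2393) = √0.000103447 = 0.010171.
The 99% critical value is z* = 2.576.
So ME = 0.02620.

ME = 0.02620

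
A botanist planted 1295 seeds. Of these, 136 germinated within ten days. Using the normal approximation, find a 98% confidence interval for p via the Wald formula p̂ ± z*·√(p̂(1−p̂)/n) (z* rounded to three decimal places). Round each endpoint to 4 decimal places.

(0.0852, 0.1248)

Sample proportion p̂ = 136/1295 = 0.10502.
SE = √(p̂(1−p̂)/n) = √(0.093990/1295) = 0.008519.
The 98% critical value is z* = 2.326.
Margin = 2.326·0.008519 = 0.01982.
CI: 0.10502 ± 0.01982 = (0.0852, 0.1248).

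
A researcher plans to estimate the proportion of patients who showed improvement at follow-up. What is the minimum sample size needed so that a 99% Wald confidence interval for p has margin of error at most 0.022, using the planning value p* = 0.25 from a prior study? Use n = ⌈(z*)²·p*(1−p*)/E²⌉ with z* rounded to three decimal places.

n = 2571

For 99% confidence, z* = 2.576.
p*(1−p*) = 0.25·0.75 = 0.1875.
(z*)²·p*(1−p*)/E² = 6.635776·0.1875/0.000484 = 2570.678.
⌈2570.678⌉ = 2571.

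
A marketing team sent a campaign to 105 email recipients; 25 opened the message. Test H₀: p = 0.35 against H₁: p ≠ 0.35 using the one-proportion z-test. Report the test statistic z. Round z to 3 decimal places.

The sample proportion is 25/105 = 0.23810.
Null standard error: √(0.35·0.65/105) = √0.002166667 = 0.046547.
Test statistic: z = -0.11190/0.046547 = -2.404.

z = -2.404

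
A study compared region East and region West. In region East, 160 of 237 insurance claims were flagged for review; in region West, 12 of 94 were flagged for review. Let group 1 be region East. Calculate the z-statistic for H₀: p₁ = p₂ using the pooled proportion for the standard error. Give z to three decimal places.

Sample proportions: p̂₁ = 160/237 = 0.67511 and p̂₂ = 12/94 = 0.12766.
Pooled p̂ = (160+12)/(237+94) = 172/331 = 0.51964.
SE = √[p̂(1−p̂)(1/n₁+1/n₂)] = √[0.51964·0.48036·(1/237+1/94)] ≈ 0.060899.
z = 0.54745/0.060899 = 8.989.

z = 8.989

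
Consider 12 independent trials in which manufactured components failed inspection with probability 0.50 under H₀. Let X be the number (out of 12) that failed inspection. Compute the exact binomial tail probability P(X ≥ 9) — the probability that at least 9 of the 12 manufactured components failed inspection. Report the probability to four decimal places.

P = 0.0730

X is binomial with n = 12 and p = 0.50.
P(X ≥ 9) = C(12,9)·0.50^9·0.50^3 + C(12,10)·0.50^10·0.50^2 + C(12,11)·0.50^11·0.50^1 + C(12,12)·0.50^12·0.50^0.
= 0.053711 + 0.016113 + 0.002930 + 0.000244 = 0.0730.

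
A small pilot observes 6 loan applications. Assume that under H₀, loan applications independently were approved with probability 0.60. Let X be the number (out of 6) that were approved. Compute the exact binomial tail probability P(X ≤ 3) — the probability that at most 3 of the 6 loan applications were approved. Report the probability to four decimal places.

P = 0.4557

X is binomial with n = 6 and p = 0.60.
P(X ≤ 3) = C(6,0)·0.60^0·0.40^6 + C(6,1)·0.60^1·0.40^5 + C(6,2)·0.60^2·0.40^4 + C(6,3)·0.60^3·0.40^3.
= 0.004096 + 0.036864 + 0.138240 + 0.276480 = 0.4557.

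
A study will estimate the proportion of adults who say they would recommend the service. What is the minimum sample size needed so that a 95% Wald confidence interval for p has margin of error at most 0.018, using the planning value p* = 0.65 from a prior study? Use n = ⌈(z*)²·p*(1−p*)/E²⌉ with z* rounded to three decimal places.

n = 2698

For 95% confidence, z* = 1.960.
p*(1−p*) = 0.2275.
(z*)²·p*(1−p*)/E² = 3.841600·0.2275/0.000324 = 2697.420.
⌈2697.420⌉ = 2698.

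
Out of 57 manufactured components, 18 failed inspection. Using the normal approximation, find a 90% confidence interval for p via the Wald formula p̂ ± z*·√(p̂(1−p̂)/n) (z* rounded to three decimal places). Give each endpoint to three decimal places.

(0.215, 0.417)

The sample proportion is 18/57 = 0.31579.
SE = √(p̂(1−p̂)/n) = √(0.216066/57) = 0.061568.
The 90% critical value is z* = 1.645.
Margin = 1.645·0.061568 = 0.10128.
Interval: 0.31579 ± 0.10128 → (0.215, 0.417).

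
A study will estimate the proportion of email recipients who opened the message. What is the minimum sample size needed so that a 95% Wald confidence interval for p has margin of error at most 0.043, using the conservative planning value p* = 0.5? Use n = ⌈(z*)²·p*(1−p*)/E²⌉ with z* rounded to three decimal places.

The 95% critical value is z* = 1.960.
p*(1−p*) = 0.50·0.50 = 0.2500.
Required n before rounding: 3.841600 × 0.2500 / 0.043² = 519.416.
Rounding up, n = 520.

n = 520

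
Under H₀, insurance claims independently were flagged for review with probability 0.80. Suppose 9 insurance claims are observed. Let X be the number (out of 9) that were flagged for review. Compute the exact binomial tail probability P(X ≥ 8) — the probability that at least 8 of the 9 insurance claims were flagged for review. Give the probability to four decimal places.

X is binomial with n = 9 and p = 0.80.
P(X ≥ 8) = C(9,8)·0.80^8·0.20^1 + C(9,9)·0.80^9·0.20^0.
= 0.301990 + 0.134218 = 0.4362.

P = 0.4362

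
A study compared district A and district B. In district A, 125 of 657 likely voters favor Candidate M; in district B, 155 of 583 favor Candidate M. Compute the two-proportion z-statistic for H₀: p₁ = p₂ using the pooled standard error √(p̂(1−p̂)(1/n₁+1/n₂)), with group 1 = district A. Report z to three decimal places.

p̂₁ = 125/657 = 0.19026, p̂₂ = 155/583 = 0.26587.
Pooling: p̂ = 280/1240 = 0.22581.
Pooled SE = √[0.1748179·0.00323734] ≈ 0.023790.
z = -0.07561/0.023790 = -3.178.

z = -3.178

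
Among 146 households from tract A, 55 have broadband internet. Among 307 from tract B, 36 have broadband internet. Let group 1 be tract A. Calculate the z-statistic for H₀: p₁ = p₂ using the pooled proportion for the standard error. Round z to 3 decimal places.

p̂₁ = 55/146 = 0.37671, p̂₂ = 36/307 = 0.11726.
Pooled p̂ = (55+36)/(146+307) = 91/453 = 0.20088.
SE = √[p̂(1−p̂)(1/n₁+1/n₂)] = √[0.20088·0.79912·(1/146+1/307)] ≈ 0.040279.
z = (p̂₁ − p̂₂)/SE = (0.37671 − 0.11726)/0.040279 = 0.25945/0.040279 = 6.441.

z = 6.441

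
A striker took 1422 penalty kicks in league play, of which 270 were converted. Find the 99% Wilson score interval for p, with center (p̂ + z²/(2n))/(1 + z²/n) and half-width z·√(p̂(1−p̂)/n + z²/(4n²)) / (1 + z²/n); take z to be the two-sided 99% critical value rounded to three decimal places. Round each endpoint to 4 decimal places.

(0.1645, 0.2181)

Here p̂ = 270/1422 = 0.18987 and z = 2.576 (z² = 6.635776).
1 + z²/n = 1.004667.
Adjusted center: (0.18987 + z²/(2n))/1.004667 = 0.19131.
Radicand: p̂(1−p̂)/n + z²/(4n²) = 0.000108173 + 0.000000820 = 0.000108993.
Half-width = z·√(radicand)/denom = 2.576·0.010440/1.004667 = 0.02677.
So the interval runs from 0.1645 to 0.2181.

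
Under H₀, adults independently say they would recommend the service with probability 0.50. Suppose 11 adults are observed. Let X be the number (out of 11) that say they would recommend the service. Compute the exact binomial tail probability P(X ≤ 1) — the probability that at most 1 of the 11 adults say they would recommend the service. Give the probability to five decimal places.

X ~ Binomial(n=11, p=0.50).
P(X ≤ 1) = C(11,0)·0.50^0·0.50^11 + C(11,1)·0.50^1·0.50^10.
= 0.000488 + 0.005371 = 0.00586.

P = 0.00586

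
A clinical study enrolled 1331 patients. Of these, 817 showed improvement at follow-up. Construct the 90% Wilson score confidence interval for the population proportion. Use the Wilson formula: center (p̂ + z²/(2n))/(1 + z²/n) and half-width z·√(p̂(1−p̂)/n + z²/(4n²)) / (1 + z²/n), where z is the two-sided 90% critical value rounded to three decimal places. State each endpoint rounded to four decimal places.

Here p̂ = 817/1331 = 0.61382 and z = 1.645 (z² = 2.706025).
Denominator 1 + z²/n = 1 + 2.706025/1331 = 1.002033.
Adjusted center: (0.61382 + z²/(2n))/1.002033 = 0.61359.
Radicand: p̂(1−p̂)/n + z²/(4n²) = 0.000178095 + 0.000000382 = 0.000178477.
Half-width = 1.645·√0.000178477/1.002033 = 0.02193.
So the interval runs from 0.5917 to 0.6355.

(0.5917, 0.6355)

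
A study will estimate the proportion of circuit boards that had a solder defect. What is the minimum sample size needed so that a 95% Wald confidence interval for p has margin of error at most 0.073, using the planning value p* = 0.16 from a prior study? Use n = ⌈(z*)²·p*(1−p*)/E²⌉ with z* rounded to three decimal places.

For 95% confidence, z* = 1.960.
p*(1−p*) = 0.16·0.84 = 0.1344.
(z*)²·p*(1−p*)/E² = 3.841600·0.1344/0.005329 = 96.887.
⌈96.887⌉ = 97.

n = 97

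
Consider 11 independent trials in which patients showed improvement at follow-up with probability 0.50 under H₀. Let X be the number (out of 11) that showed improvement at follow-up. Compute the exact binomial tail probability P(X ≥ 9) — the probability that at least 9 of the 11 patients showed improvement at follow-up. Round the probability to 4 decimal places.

P = 0.0327

X is binomial with n = 11 and p = 0.50.
P(X ≥ 9) = C(11,9)·0.50^9·0.50^2 + C(11,10)·0.50^10·0.50^1 + C(11,11)·0.50^11·0.50^0.
= 0.026855 + 0.005371 + 0.000488 = 0.0327.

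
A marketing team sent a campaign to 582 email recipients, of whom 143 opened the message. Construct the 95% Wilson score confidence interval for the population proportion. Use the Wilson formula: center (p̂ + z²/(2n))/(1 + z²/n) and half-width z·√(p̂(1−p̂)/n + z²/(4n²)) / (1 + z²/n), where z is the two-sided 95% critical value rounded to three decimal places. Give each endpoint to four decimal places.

Here p̂ = 143/582 = 0.24570 and z = 1.960 (z² = 3.841600).
1 + z²/n = 1.006601.
Adjusted center: (0.24570 + z²/(2n))/1.006601 = 0.24737.
Radicand: p̂(1−p̂)/n + z²/(4n²) = 0.000318443 + 0.000002835 = 0.000321278.
Half-width = 1.960·√0.000321278/1.006601 = 0.03490.
Interval: 0.24737 ± 0.03490 → (0.2125, 0.2823).

(0.2125, 0.2823)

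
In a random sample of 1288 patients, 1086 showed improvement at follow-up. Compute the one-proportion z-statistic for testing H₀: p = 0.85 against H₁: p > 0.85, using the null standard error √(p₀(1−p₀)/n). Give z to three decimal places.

Sample proportion p̂ = 1086/1288 = 0.84317.
Under H₀, SE = √(p₀(1−p₀)/n) = √(0.85·0.15/1288) = √0.000098991 = 0.009949.
z = (p̂ − p₀)/SE = (0.84317 − 0.85)/0.009949 = -0.687.

z = -0.687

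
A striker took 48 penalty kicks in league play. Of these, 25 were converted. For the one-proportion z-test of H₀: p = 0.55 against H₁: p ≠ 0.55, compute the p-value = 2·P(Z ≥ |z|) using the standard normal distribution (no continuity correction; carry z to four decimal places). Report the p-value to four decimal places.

p̂ = 25/48 = 0.52083.
Null standard error: √(0.55·0.45/48) = √0.005156250 = 0.071807.
Test statistic (full precision, shown to 4 dp): z = (25/48 − 0.55)/SE₀ ≈ -0.4062.
p-value = 2·P(Z ≥ |z|) with z = -0.4062 → 0.6846.

p-value = 0.6846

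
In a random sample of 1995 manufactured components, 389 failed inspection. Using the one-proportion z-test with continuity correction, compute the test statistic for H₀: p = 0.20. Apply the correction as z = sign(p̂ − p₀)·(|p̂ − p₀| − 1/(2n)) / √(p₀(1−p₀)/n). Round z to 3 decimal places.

z = -0.532

With x = 389 successes in n = 1995, p̂ = 0.19499. p̂ − p₀ = -0.005013.
1/(2n) = 0.000251.
Corrected numerator: |-0.005013| − 0.000251 = 0.004762.
Under H₀, SE = √(p₀(1−p₀)/n) = √(0.20·0.80/1995) = √0.000080201 = 0.008955.
z = (−)0.004762/0.008955 = -0.532.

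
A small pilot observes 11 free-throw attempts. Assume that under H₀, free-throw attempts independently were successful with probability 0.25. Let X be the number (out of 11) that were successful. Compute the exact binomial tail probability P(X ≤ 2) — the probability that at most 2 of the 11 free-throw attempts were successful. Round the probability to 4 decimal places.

P = 0.4552

X ~ Binomial(n=11, p=0.25).
P(X ≤ 2) = C(11,0)·0.25^0·0.75^11 + C(11,1)·0.25^1·0.75^10 + C(11,2)·0.25^2·0.75^9.
= 0.042235 + 0.154862 + 0.258104 = 0.4552.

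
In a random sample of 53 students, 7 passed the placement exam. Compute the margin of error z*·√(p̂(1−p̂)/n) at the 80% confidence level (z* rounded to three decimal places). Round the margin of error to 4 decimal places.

p̂ = 7/53 = 0.13208.
SE(p̂) = √(0.13208·0.86792/53) = 0.046507.
The 80% critical value is z* = 1.282.
So ME = 0.0596.

ME = 0.0596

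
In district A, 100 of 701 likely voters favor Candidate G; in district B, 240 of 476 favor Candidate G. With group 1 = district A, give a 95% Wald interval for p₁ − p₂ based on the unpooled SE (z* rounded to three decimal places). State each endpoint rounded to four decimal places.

(-0.4134, -0.3097)

p̂₁ = 100/701 = 0.14265, p̂₂ = 240/476 = 0.50420; p̂₁ − p̂₂ = -0.36155.
SE = √(0.000174470 + 0.000525173) = √0.000699643 = 0.026451.
The 95% critical value is z* = 1.960. Margin of error = 0.05184.
CI: -0.36155 ± 0.05184 = (-0.4134, -0.3097).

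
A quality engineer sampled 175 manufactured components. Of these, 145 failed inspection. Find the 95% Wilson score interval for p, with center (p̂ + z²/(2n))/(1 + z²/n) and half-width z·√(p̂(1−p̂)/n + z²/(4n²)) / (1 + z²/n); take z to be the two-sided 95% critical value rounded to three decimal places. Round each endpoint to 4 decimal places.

p̂ = 145/175 = 0.82857; z = 1.960, so z² = 3.841600.
Denominator 1 + z²/n = 1 + 3.841600/175 = 1.021952.
Center = (0.82857 + 0.010976)/1.021952 = 0.82151.
Radicand: p̂(1−p̂)/n + z²/(4n²) = 0.000811662 + 0.000031360 = 0.000843022.
Half-width = z·√(radicand)/denom = 1.960·0.029035/1.021952 = 0.05569.
CI: 0.82151 ± 0.05569 = (0.7658, 0.8772).

(0.7658, 0.8772)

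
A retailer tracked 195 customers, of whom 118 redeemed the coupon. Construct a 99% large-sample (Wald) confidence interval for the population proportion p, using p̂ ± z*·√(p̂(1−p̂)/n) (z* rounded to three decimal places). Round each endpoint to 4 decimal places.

(0.5150, 0.6953)

The sample proportion is 118/195 = 0.60513.
SE(p̂) = √(0.60513·0.39487/195) = 0.035005.
The 99% critical value is z* = 2.576.
Margin of error: 2.576 × 0.035005 = 0.09017.
So the interval runs from 0.5150 to 0.6953.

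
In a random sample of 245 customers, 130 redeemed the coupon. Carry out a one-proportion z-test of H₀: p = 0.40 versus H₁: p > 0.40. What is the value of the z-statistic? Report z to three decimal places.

p̂ = 130/245 = 0.53061.
SE₀ = √(0.40·0.60/245) = 0.031298.
z = (p̂ − p₀)/SE = (0.53061 − 0.40)/0.031298 = 4.173.

z = 4.173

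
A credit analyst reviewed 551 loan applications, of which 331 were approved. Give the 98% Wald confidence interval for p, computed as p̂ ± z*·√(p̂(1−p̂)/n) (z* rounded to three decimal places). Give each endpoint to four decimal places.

With x = 331 successes in n = 551, p̂ = 0.60073.
SE = √(p̂(1−p̂)/n) = √(0.239854/551) = 0.020864.
The 98% critical value is z* = 2.326.
Margin = 2.326·0.020864 = 0.04853.
CI: 0.60073 ± 0.04853 = (0.5522, 0.6493).

(0.5522, 0.6493)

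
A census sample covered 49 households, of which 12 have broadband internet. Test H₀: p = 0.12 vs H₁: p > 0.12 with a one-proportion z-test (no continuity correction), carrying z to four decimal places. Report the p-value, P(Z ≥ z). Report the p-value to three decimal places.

p-value = 0.004

p̂ = 12/49 = 0.24490.
SE₀ = √(0.12·0.88/49) = 0.046423.
z = (p̂ − p₀)/SE = (12/49 − 0.12)/0.046423 ≈ 2.6904.
From the standard normal, P(Z ≥ z) = 0.004.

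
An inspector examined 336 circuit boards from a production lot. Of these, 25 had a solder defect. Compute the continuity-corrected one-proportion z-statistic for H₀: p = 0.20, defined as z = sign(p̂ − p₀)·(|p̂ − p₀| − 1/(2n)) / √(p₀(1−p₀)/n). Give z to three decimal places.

z = -5.687

The sample proportion is 25/336 = 0.07440. p̂ − p₀ = -0.125595.
1/(2n) = 0.001488.
Corrected numerator: |-0.125595| − 0.001488 = 0.124107.
Under H₀, SE = √(p₀(1−p₀)/n) = √(0.20·0.80/336) = √0.000476190 = 0.021822.
z = (−)0.124107/0.021822 = -5.687.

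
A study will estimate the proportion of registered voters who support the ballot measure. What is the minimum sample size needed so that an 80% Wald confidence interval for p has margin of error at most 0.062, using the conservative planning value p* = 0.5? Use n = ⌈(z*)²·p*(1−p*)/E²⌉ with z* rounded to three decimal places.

The 80% critical value is z* = 1.282.
p*(1−p*) = 0.50·0.50 = 0.2500.
(z*)²·p*(1−p*)/E² = 1.643524·0.2500/0.003844 = 106.889.
Rounding up, n = 107.

n = 107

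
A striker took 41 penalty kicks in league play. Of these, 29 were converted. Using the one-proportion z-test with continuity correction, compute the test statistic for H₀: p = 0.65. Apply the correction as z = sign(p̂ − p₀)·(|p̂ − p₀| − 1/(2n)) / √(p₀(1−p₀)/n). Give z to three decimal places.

z = 0.606

Sample proportion p̂ = 29/41 = 0.70732. p̂ − p₀ = 0.057317.
Continuity correction 1/(2n) = 1/82 = 0.012195.
Corrected numerator: |0.057317| − 0.012195 = 0.045122.
SE₀ = √(0.65·0.35/41) = 0.074490.
z = +0.045122/0.074490 = 0.606.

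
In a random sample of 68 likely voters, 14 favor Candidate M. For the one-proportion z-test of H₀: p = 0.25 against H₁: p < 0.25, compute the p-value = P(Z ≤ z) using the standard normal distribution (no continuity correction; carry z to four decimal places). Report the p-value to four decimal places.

The sample proportion is 14/68 = 0.20588.
Under H₀, SE = √(p₀(1−p₀)/n) = √(0.25·0.75/68) = √0.002757353 = 0.052511.
Test statistic (full precision, shown to 4 dp): z = (14/68 − 0.25)/SE₀ ≈ -0.8402.
p-value = P(Z ≤ z) with z = -0.8402 → 0.2004.

p-value = 0.2004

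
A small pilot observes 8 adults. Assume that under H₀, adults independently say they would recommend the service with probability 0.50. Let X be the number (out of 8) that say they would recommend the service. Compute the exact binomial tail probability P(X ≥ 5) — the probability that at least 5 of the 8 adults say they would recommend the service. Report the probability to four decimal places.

P = 0.3633

X is binomial with n = 8 and p = 0.50.
P(X ≥ 5) = C(8,5)·0.50^5·0.50^3 + C(8,6)·0.50^6·0.50^2 + C(8,7)·0.50^7·0.50^1 + C(8,8)·0.50^8·0.50^0.
= 0.218750 + 0.109375 + 0.031250 + 0.003906 = 0.3633.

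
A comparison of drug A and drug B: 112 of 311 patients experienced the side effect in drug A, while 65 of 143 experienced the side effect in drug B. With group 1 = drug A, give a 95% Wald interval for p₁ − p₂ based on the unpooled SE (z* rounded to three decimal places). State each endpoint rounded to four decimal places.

(-0.1919, 0.0031)

p̂₁ = 112/311 = 0.36013, p̂₂ = 65/143 = 0.45455; p̂₁ − p̂₂ = -0.09442.
SE = √(0.000740952 + 0.001733803) = √0.002474755 = 0.049747.
z* = 1.960 at the 95% level. Margin = 1.960·0.049747 = 0.09750.
Interval: -0.09442 ± 0.09750 → (-0.1919, 0.0031).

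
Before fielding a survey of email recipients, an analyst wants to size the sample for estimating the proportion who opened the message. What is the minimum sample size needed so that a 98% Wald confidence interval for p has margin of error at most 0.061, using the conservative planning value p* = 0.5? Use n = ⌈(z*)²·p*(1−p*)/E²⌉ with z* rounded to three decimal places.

n = 364

z* = 2.326 at the 98% level.
p*(1−p*) = 0.2500.
(z*)²·p*(1−p*)/E² = 5.410276·0.2500/0.003721 = 363.496.
⌈363.496⌉ = 364.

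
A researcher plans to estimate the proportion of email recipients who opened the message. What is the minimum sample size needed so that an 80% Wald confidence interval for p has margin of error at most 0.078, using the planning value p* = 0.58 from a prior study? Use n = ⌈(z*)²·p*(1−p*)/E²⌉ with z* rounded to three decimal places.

z* = 1.282 at the 80% level.
p*(1−p*) = 0.58·0.42 = 0.2436.
Required n before rounding: 1.643524 × 0.2436 / 0.078² = 65.806.
Rounding up, n = 66.

n = 66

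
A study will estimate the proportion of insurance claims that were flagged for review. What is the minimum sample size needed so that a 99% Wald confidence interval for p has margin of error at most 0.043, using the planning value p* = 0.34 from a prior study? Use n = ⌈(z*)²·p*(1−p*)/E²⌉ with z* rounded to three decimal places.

n = 806

z* = 2.576 at the 99% level.
p*(1−p*) = 0.2244.
Required n before rounding: 6.635776 × 0.2244 / 0.043² = 805.337.
Rounding up, n = 806.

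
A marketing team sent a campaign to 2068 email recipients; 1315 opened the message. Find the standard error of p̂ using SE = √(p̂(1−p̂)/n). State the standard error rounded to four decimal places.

SE = 0.0106

Sample proportion p̂ = 1315/2068 = 0.63588.
p̂(1−p̂) = 0.231537.
Dividing by n and taking the root: √0.000111962 = 0.0106.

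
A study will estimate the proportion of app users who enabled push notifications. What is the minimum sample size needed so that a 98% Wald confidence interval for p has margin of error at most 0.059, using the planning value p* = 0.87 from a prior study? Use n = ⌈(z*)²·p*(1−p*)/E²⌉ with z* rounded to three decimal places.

The 98% critical value is z* = 2.326.
p*(1−p*) = 0.1131.
(z*)²·p*(1−p*)/E² = 5.410276·0.1131/0.003481 = 175.783.
Rounding up, n = 176.

n = 176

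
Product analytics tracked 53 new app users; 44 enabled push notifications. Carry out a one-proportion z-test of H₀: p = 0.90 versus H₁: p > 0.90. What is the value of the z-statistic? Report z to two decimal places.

With x = 44 successes in n = 53, p̂ = 0.83019.
SE₀ = √(0.90·0.10/53) = 0.041208.
Test statistic: z = -0.06981/0.041208 = -1.69.

z = -1.69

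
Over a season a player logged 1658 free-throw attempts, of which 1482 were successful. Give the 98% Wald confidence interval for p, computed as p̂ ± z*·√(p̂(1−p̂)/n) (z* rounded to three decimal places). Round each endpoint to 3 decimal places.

p̂ = 1482/1658 = 0.89385.
SE = √(p̂(1−p̂)/n) = √(0.094884/1658) = 0.007565.
The 98% critical value is z* = 2.326.
Margin = 2.326·0.007565 = 0.01760.
CI: 0.89385 ± 0.01760 = (0.876, 0.911).

(0.876, 0.911)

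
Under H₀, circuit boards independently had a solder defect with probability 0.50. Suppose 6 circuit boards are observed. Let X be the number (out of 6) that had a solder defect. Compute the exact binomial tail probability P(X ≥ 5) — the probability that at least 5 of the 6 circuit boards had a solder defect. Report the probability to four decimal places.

P = 0.1094

X is binomial with n = 6 and p = 0.50.
P(X ≥ 5) = C(6,5)·0.50^5·0.50^1 + C(6,6)·0.50^6·0.50^0.
= 0.093750 + 0.015625 = 0.1094.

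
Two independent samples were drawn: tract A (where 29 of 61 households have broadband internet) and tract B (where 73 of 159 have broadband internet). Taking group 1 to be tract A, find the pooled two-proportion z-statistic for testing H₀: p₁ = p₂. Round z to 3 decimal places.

z = 0.217

Sample proportions: p̂₁ = 29/61 = 0.47541 and p̂₂ = 73/159 = 0.45912.
Pooling: p̂ = 102/220 = 0.46364.
Pooled SE = √[0.2486777·0.02268275] ≈ 0.075105.
z = (p̂₁ − p̂₂)/SE = (0.47541 − 0.45912)/0.075105 = 0.01629/0.075105 = 0.217.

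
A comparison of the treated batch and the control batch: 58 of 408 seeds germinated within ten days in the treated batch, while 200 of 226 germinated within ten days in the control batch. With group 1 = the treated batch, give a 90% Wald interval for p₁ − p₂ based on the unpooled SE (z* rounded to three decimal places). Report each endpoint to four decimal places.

(-0.7878, -0.6978)

p̂₁ = 0.14216, p̂₂ = 0.88496, so the observed difference is -0.74280.
Unpooled SE = √(p̂₁(1−p̂₁)/n₁ + p̂₂(1−p̂₂)/n₂) = √(0.000298893 + 0.000450483) = 0.027375.
The 90% critical value is z* = 1.645. Margin = 1.645·0.027375 = 0.04503.
CI: -0.74280 ± 0.04503 = (-0.7878, -0.6978).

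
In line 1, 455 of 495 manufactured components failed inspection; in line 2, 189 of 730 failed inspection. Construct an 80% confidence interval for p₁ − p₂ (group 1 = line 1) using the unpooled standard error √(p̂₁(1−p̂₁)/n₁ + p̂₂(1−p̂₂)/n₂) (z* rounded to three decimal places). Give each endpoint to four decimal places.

(0.6342, 0.6863)

p̂₁ = 455/495 = 0.91919, p̂₂ = 189/730 = 0.25890; p̂₁ − p̂₂ = 0.66029.
SE = √(0.000150057 + 0.000262839) = √0.000412896 = 0.020320.
z* = 1.282 at the 80% level. Margin of error = 0.02605.
Interval: 0.66029 ± 0.02605 → (0.6342, 0.6863).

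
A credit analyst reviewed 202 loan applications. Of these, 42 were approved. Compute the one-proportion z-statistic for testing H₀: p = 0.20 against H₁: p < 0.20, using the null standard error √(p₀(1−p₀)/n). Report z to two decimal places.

z = 0.28

Sample proportion p̂ = 42/202 = 0.20792.
Under H₀, SE = √(p₀(1−p₀)/n) = √(0.20·0.80/202) = √0.000792079 = 0.028144.
z = (p̂ − p₀)/SE = (0.20792 − 0.20)/0.028144 = 0.28.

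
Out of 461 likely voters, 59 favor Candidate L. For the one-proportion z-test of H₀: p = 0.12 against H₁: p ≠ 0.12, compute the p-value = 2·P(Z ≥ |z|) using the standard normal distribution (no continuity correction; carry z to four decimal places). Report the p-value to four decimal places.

With x = 59 successes in n = 461, p̂ = 0.12798.
SE₀ = √(0.12·0.88/461) = 0.015135.
z = (p̂ − p₀)/SE = (59/461 − 0.12)/0.015135 ≈ 0.5274.
From the standard normal, 2·P(Z ≥ |z|) = 0.5979.

p-value = 0.5979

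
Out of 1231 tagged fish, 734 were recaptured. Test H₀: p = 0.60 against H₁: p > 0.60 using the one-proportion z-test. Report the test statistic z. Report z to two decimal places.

z = -0.27

With x = 734 successes in n = 1231, p̂ = 0.59626.
Null standard error: √(0.60·0.40/1231) = √0.000194963 = 0.013963.
z = (p̂ − p₀)/SE = (0.59626 − 0.60)/0.013963 = -0.27.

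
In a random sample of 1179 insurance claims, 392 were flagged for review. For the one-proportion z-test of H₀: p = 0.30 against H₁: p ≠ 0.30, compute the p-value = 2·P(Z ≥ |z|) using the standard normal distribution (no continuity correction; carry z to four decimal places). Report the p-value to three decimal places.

Sample proportion p̂ = 392/1179 = 0.33249.
Null standard error: √(0.30·0.70/1179) = √0.000178117 = 0.013346.
Test statistic (full precision, shown to 4 dp): z = (392/1179 − 0.30)/SE₀ ≈ 2.4341.
From the standard normal, 2·P(Z ≥ |z|) = 0.015.

p-value = 0.015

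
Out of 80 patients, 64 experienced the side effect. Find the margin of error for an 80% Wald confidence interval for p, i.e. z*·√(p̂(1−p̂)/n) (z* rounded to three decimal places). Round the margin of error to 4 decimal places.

ME = 0.0573

The sample proportion is 64/80 = 0.80000.
SE = √(p̂(1−p̂)/n) = √(0.160000/80) = 0.044721.
The 80% critical value is z* = 1.282.
Margin of error = z*·SE = 1.282 × 0.044721 = 0.0573.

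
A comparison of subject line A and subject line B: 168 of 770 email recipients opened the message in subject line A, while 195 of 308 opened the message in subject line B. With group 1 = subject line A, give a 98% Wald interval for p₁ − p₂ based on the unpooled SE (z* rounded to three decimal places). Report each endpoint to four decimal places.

p̂₁ = 168/770 = 0.21818, p̂₂ = 195/308 = 0.63312; p̂₁ − p̂₂ = -0.41494.
Unpooled SE = √(p̂₁(1−p̂₁)/n₁ + p̂₂(1−p̂₂)/n₂) = √(0.000221531 + 0.000754156) = 0.031236.
z* = 2.326 at the 98% level. Margin = 2.326·0.031236 = 0.07265.
CI: -0.41494 ± 0.07265 = (-0.4876, -0.3423).

(-0.4876, -0.3423)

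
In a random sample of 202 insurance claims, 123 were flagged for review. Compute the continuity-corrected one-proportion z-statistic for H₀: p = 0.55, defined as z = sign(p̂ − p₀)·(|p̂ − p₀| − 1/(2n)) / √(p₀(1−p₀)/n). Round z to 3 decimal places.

z = 1.612

The sample proportion is 123/202 = 0.60891. p̂ − p₀ = 0.058911.
1/(2n) = 0.002475.
Corrected numerator: |0.058911| − 0.002475 = 0.056436.
Null standard error: √(0.55·0.45/202) = √0.001225248 = 0.035004.
z = +0.056436/0.035004 = 1.612.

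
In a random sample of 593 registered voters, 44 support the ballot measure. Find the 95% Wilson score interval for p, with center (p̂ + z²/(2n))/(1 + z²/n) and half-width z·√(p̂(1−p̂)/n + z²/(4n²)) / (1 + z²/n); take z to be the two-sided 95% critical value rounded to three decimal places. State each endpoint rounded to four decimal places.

Here p̂ = 44/593 = 0.07420 and z = 1.960 (z² = 3.841600).
Denominator 1 + z²/n = 1 + 3.841600/593 = 1.006478.
Center = (0.07420 + 0.003239)/1.006478 = 0.07694.
Radicand: p̂(1−p̂)/n + z²/(4n²) = 0.000115841 + 0.000002731 = 0.000118572.
Half-width = 1.960·√0.000118572/1.006478 = 0.02121.
CI: 0.07694 ± 0.02121 = (0.0557, 0.0981).

(0.0557, 0.0981)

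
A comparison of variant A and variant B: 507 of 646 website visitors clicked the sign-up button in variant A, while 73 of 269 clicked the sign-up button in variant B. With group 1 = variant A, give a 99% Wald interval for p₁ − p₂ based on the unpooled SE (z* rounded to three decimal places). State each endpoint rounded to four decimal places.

p̂₁ = 0.78483, p̂₂ = 0.27138, so the observed difference is 0.51345.
Unpooled SE = √(p̂₁(1−p̂₁)/n₁ + p̂₂(1−p̂₂)/n₂) = √(0.000261412 + 0.000735059) = 0.031567.
The 99% critical value is z* = 2.576. Margin = 2.576·0.031567 = 0.08132.
Interval: 0.51345 ± 0.08132 → (0.4321, 0.5948).

(0.4321, 0.5948)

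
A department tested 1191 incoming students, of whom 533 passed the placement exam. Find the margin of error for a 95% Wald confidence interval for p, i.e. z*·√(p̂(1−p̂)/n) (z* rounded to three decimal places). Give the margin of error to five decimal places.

ME = 0.02824

Sample proportion p̂ = 533/1191 = 0.44752.
SE(p̂) = √(0.44752·0.55248/1191) = 0.014408.
z* = 1.960 at the 95% level.
So ME = 0.02824.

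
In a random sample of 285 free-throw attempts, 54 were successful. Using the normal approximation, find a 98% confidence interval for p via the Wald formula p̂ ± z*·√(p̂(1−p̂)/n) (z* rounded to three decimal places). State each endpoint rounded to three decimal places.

The sample proportion is 54/285 = 0.18947.
SE(p̂) = √(0.18947·0.81053/285) = 0.023213.
z* = 2.326 at the 98% level.
Margin of error: 2.326 × 0.023213 = 0.05399.
So the interval runs from 0.135 to 0.243.

(0.135, 0.243)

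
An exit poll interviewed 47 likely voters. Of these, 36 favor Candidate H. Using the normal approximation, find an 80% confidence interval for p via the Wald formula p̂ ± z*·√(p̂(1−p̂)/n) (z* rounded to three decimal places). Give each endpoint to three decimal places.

(0.687, 0.845)

Sample proportion p̂ = 36/47 = 0.76596.
SE(p̂) = √(0.76596·0.23404/47) = 0.061759.
The 80% critical value is z* = 1.282.
Margin = 1.282·0.061759 = 0.07918.
So the interval runs from 0.687 to 0.845.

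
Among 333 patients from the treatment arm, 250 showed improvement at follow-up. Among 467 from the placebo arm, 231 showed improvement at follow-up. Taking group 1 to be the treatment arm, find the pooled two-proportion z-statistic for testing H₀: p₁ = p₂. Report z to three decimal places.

p̂₁ = 250/333 = 0.75075, p̂₂ = 231/467 = 0.49465.
Pooling: p̂ = 481/800 = 0.60125.
Pooled SE = √[0.2397484·0.00514433] ≈ 0.035119.
z = (p̂₁ − p̂₂)/SE = (0.75075 − 0.49465)/0.035119 = 0.25610/0.035119 = 7.292.

z = 7.292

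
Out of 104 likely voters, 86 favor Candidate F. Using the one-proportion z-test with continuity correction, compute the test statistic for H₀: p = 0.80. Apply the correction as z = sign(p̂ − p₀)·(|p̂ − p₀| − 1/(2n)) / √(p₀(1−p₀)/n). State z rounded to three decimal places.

The sample proportion is 86/104 = 0.82692. p̂ − p₀ = 0.026923.
Continuity correction 1/(2n) = 1/208 = 0.004808.
Corrected numerator: |0.026923| − 0.004808 = 0.022115.
Null standard error: √(0.80·0.20/104) = √0.001538462 = 0.039223.
z = +0.022115/0.039223 = 0.564.

z = 0.564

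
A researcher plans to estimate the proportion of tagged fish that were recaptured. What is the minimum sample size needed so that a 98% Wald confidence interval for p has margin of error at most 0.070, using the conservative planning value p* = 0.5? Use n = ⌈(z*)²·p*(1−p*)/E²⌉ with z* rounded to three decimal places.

n = 277

For 98% confidence, z* = 2.326.
p*(1−p*) = 0.50·0.50 = 0.2500.
(z*)²·p*(1−p*)/E² = 5.410276·0.2500/0.004900 = 276.034.
Rounding up, n = 277.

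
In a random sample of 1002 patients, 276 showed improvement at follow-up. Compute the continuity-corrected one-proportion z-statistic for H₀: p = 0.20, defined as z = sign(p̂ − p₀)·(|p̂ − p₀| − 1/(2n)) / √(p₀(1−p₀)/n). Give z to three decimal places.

z = 5.931

The sample proportion is 276/1002 = 0.27545. p̂ − p₀ = 0.075449.
Continuity correction 1/(2n) = 1/2004 = 0.000499.
Corrected numerator: |0.075449| − 0.000499 = 0.074950.
Null standard error: √(0.20·0.80/1002) = √0.000159681 = 0.012636.
z = +0.074950/0.012636 = 5.931.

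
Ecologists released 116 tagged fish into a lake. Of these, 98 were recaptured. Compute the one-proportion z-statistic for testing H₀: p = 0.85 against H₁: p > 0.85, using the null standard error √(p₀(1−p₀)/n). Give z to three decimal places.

z = -0.156

With x = 98 successes in n = 116, p̂ = 0.84483.
Null standard error: √(0.85·0.15/116) = √0.001099138 = 0.033153.
Test statistic: z = -0.00517/0.033153 = -0.156.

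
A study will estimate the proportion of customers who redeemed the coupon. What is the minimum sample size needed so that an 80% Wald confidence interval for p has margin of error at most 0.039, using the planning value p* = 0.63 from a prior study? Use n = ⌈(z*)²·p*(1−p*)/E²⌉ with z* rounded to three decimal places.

The 80% critical value is z* = 1.282.
p*(1−p*) = 0.63·0.37 = 0.2331.
Required n before rounding: 1.643524 × 0.2331 / 0.039² = 251.877.
⌈251.877⌉ = 252.

n = 252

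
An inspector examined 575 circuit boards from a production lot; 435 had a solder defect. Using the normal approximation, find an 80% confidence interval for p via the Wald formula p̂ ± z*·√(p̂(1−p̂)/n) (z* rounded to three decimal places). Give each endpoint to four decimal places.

(0.7336, 0.7795)

With x = 435 successes in n = 575, p̂ = 0.75652.
SE(p̂) = √(0.75652·0.24348/575) = 0.017898.
The 80% critical value is z* = 1.282.
Margin of error: 1.282 × 0.017898 = 0.02295.
So the interval runs from 0.7336 to 0.7795.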